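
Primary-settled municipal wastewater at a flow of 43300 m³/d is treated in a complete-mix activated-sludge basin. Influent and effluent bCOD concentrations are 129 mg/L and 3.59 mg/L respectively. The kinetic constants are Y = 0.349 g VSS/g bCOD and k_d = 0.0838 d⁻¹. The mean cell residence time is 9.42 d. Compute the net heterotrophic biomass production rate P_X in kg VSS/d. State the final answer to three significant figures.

Observed yield with endogenous decay: Y_obs = Y / (1 + k_d·θ_c) = 0.349 / (1 + 0.0838 × 9.42) = 0.349 / 1.789 = 0.1950 g VSS/g bCOD.
Q·(S₀ − S) = 43300 × (129 − 3.59) × 10⁻³ = 5430 kg/d removed.
So the net sludge growth is P_X = 0.1950 × 5430 = 1059 kg VSS/d.

P_X ≈ 1060 kg VSS/d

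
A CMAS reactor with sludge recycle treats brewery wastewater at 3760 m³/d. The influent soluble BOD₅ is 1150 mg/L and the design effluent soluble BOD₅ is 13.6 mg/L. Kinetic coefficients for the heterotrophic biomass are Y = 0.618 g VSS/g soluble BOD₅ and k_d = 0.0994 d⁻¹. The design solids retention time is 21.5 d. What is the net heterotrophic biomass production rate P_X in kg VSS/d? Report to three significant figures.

Correct the yield for decay: Y_obs = Y/(1 + k_d θ_c) = 0.618 / (1 + 0.0994 × 21.5) = 0.618 / 3.137 = 0.1970.
Q·(S₀ − S) = 3760 × (1150 − 13.6) × 10⁻³ = 4273 kg/d removed.
Biomass produced: P_X = Y_obs·Q·ΔS = 0.1970 × 4273 ≈ 841.7 kg VSS/d.

P_X ≈ 842 kg VSS/d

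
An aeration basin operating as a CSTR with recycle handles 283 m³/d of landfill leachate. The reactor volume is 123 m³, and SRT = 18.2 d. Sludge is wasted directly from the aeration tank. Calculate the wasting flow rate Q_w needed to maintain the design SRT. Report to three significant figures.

Wasting from the aeration tank: Q_w = V / θ_c = 123.0 / 18.2 = 6.758 m³/d.

Q_w ≈ 6.76 m³/d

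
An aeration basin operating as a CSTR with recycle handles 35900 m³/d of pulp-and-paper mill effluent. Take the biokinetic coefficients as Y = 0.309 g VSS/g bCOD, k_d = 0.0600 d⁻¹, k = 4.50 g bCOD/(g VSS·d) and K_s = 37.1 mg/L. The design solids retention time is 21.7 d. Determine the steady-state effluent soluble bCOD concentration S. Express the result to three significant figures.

S ≈ 3.06 mg/L

For a completely mixed reactor with recycle the Lawrence–McCarty relation gives S = K_s·(1 + k_d·θ_c) / [θ_c·(Y·k − k_d) − 1] = 37.1 × (1 + 0.0600 × 21.7) / [21.7 × (0.309 × 4.50 − 0.0600) − 1] = 85.40 / 27.87 = 3.064 mg/L.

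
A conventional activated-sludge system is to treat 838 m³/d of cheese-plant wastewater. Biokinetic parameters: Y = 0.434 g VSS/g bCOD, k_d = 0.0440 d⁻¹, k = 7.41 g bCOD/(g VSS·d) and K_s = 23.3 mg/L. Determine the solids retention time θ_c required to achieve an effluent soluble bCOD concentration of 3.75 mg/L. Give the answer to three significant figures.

Specific growth rate at S = 3.75 mg/L: μ = YkS/(K_s+S) = 0.434·7.41·3.75/(23.3+3.75) = 0.4458 d⁻¹.
Then 1/θ_c = μ − k_d = 0.4458 − 0.0440 = 0.4018 d⁻¹, giving θ_c = 2.489 d.

θ_c ≈ 2.49 d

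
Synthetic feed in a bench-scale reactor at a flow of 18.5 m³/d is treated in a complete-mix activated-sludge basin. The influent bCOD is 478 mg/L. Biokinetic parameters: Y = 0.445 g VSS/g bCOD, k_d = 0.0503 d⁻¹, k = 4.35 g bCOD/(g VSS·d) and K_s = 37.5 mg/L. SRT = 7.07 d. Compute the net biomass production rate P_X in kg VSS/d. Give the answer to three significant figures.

For a completely mixed reactor with recycle the Lawrence–McCarty relation gives S = K_s·(1 + k_d·θ_c) / [θ_c·(Y·k − k_d) − 1] = 37.5 × (1 + 0.0503 × 7.07) / [7.07 × (0.445 × 4.35 − 0.0503) − 1] = 50.84 / 12.33 = 4.123 mg/L.
Correct the yield for decay: Y_obs = Y/(1 + k_d θ_c) = 0.445 / (1 + 0.0503 × 7.07) = 0.445 / 1.356 = 0.3283.
Mass of bCOD removed per day: Q(S₀ − S) = 18.5 × 473.9 g/m³ = 8.767 kg/d.
So the net sludge growth is P_X = 0.3283 × 8.767 = 2.878 kg VSS/d.

P_X ≈ 2.88 kg VSS/d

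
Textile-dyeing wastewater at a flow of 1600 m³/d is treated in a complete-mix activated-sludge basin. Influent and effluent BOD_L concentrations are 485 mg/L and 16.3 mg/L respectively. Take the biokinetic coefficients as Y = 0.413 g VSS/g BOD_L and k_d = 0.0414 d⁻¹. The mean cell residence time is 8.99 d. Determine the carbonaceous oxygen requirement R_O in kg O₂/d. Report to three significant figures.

Observed yield with endogenous decay: Y_obs = Y / (1 + k_d·θ_c) = 0.413 / (1 + 0.0414 × 8.99) = 0.413 / 1.372 = 0.3010 g VSS/g BOD_L.
Q·(S₀ − S) = 1600 × (485 − 16.3) × 10⁻³ = 749.9 kg/d removed.
Net sludge production P_X = 0.3010 × 749.9 = 225.7 kg VSS/d.
Carbonaceous O₂ demand = substrate oxidised − cell-mass equivalent = 749.9 − 1.42 × 225.7 = 429.4 kg O₂/d.

R_O ≈ 429 kg O₂/d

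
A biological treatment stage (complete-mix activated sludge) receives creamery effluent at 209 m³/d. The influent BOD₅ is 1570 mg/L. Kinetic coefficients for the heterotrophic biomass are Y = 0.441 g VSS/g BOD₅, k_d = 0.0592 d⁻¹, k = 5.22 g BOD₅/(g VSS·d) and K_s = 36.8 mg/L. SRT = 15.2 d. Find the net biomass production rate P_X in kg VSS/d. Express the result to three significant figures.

Effluent substrate depends only on kinetics and SRT: S = K_s(1 + k_d θ_c) / [θ_c(Yk − k_d) − 1] = 36.8 × (1 + 0.0592 × 15.2) / [15.2 × (0.441 × 5.22 − 0.0592) − 1] = 69.91 / 33.09 = 2.113 mg/L.
The observed yield is Y_obs = Y/(1 + k_d·θ_c) = 0.441 / (1 + 0.0592 × 15.2) = 0.441 / 1.900 = 0.2321 g VSS per g BOD₅ removed.
Q·(S₀ − S) = 209 × (1570 − 2.11) × 10⁻³ = 327.7 kg/d removed.
So the net sludge growth is P_X = 0.2321 × 327.7 = 76.06 kg VSS/d.

P_X ≈ 76.1 kg VSS/d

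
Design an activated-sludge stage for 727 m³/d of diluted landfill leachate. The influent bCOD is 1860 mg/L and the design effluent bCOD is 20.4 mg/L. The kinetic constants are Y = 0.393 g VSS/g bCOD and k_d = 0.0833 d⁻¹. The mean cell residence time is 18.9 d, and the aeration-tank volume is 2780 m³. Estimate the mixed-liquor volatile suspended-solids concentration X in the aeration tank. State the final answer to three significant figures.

X ≈ 1390 mg/L

X = Y·Q·ΔS·θ_c / [V·(1 + k_d θ_c)] = 0.393 × 727 × (1860 − 20.4) × 18.9 / [2780 × (1 + 0.0833 × 18.9)] = 1388 mg/L.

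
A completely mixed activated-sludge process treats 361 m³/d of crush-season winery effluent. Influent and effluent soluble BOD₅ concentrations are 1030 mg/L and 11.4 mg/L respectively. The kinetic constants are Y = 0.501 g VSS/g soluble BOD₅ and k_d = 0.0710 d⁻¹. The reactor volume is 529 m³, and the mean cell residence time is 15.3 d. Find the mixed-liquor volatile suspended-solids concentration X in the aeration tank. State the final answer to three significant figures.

X ≈ 2550 mg/L

X = Y·Q·ΔS·θ_c / [V·(1 + k_d θ_c)] = 0.501 × 361 × (1030 − 11.4) × 15.3 / [529 × (1 + 0.0710 × 15.3)] = 2554 mg/L.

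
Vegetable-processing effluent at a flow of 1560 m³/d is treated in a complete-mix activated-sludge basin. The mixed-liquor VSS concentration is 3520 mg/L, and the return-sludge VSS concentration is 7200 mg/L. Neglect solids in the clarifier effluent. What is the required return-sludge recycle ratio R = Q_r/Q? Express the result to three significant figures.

Mass balance around the secondary clarifier (neglecting effluent solids): R = X / (X_r − X) = 3520 / (7200 − 3520) = 0.9565.

R ≈ 0.957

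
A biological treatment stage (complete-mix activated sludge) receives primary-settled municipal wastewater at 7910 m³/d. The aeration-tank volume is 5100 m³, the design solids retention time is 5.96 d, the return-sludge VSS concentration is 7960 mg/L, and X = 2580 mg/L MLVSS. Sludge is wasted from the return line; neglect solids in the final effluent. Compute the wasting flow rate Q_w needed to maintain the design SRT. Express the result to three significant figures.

Q_w ≈ 277 m³/d

θ_c = V·X/(Q_w·X_r) when wasting from the recycle, so Q_w = V·X/(θ_c·X_r) = 5100 × 2580 / (5.96 × 7960) = 277.4 m³/d.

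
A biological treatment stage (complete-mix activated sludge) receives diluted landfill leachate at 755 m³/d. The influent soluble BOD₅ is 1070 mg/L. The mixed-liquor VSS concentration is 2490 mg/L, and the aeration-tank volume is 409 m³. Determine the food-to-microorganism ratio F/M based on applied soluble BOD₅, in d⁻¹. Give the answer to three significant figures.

Food-to-microorganism ratio F/M = Q S₀ / (V X) = 755 × 1070 / (409.0 × 2490) = 0.7932 d⁻¹.

F/M ≈ 0.793 d⁻¹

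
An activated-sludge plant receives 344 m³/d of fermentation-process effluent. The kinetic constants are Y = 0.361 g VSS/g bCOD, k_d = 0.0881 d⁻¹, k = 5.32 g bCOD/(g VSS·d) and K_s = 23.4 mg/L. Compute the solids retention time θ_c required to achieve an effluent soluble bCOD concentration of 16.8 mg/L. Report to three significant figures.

At the target effluent, Y k S/(K_s+S) = 0.361×5.32×16.8/40.20 = 0.8026 d⁻¹.
Then 1/θ_c = μ − k_d = 0.8026 − 0.0881 = 0.7145 d⁻¹, giving θ_c = 1.400 d.

θ_c ≈ 1.40 d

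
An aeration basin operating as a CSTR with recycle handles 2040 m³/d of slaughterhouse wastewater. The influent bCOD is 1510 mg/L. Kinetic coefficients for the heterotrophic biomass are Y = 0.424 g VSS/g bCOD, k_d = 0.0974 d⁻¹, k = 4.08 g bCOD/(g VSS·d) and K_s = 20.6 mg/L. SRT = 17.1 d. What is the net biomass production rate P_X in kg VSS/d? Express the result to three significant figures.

From the Monod/SRT balance for a CMAS, S = K_s·(1+k_d θ_c)/[θ_c·(Y k − k_d) − 1] = 20.6 × (1 + 0.0974 × 17.1) / [17.1 × (0.424 × 4.08 − 0.0974) − 1] = 54.91 / 26.92 = 2.040 mg/L.
Observed yield with endogenous decay: Y_obs = Y / (1 + k_d·θ_c) = 0.424 / (1 + 0.0974 × 17.1) = 0.424 / 2.666 = 0.1591 g VSS/g bCOD.
Substrate removed = Q·(S₀ − S) = 2040 m³/d × (1510 − 2.04) g/m³ = 3.08×10^6 g/d = 3076 kg/d.
P_X = Y_obs · Q(S₀ − S) = 0.1591 × 3076 = 489.3 kg VSS/d.

P_X ≈ 489 kg VSS/d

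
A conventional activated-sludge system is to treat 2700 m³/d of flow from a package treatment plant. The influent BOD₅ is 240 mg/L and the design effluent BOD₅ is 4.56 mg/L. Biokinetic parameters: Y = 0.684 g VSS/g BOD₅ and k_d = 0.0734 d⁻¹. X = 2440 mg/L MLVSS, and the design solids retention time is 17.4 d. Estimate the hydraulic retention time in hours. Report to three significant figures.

τ ≈ 12.1 h

Steady-state biomass mass balance: V·X·(1 + k_d·θ_c) = Y·Q·(S₀ − S)·θ_c, so V = 0.684 × 2700 × (240 − 4.56) × 17.4 / [2440 × (1 + 0.0734 × 17.4)] = 7.57×10^6 / 5556 = 1362 m³.
τ = V/Q = 1362/2700 = 0.5043 d, or 12.10 h.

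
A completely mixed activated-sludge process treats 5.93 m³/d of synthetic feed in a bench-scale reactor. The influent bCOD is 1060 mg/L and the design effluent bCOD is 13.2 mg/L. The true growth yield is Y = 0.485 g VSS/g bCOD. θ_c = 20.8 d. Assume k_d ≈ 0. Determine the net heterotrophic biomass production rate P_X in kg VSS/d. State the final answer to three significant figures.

P_X ≈ 3.01 kg VSS/d

With endogenous decay neglected, the observed yield equals the true yield: Y_obs = Y = 0.485 g VSS/g bCOD.
Mass of bCOD removed per day: Q(S₀ − S) = 5.93 × 1047 g/m³ = 6.208 kg/d.
So the net sludge growth is P_X = 0.4850 × 6.208 = 3.011 kg VSS/d.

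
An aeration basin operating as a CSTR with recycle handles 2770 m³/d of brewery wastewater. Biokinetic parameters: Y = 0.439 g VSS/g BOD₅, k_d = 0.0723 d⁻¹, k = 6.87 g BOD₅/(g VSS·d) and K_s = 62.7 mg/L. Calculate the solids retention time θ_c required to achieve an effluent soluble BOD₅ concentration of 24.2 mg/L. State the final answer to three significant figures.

From 1/θ_c = Y·k·S/(K_s + S) − k_d: Y·k·S/(K_s+S) = 0.439 × 6.87 × 24.2 / (62.7 + 24.2) = 0.8399 d⁻¹.
θ_c = 1/(μ − k_d) = 1/(0.8399 − 0.0723) = 1/0.7676 = 1.303 d.

θ_c ≈ 1.30 d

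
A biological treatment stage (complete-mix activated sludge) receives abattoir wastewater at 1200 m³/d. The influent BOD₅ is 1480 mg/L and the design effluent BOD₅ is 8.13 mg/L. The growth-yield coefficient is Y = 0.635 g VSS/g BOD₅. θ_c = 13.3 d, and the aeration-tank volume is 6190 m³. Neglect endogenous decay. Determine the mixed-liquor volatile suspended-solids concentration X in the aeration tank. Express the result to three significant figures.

Without decay, X = Y Q (S₀−S) θ_c / V = 0.635 × 1200 × (1480 − 8.13) × 13.3 / 6190 = 2410 mg/L.

X ≈ 2410 mg/L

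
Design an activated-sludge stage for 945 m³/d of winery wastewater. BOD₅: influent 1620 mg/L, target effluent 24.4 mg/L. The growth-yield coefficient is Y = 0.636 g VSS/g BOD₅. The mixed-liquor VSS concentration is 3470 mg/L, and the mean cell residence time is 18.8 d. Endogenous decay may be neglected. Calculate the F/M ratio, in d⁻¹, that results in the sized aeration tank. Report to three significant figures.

Biomass mass balance (decay neglected): V·X = Y·Q·(S₀ − S)·θ_c, so V = 0.636 × 945 × (1620 − 24.4) × 18.8 / 3470 = 5196 m³.
F/M = Q·S₀ / (V·X) = 945 × 1620 / (5196 × 3470) = 0.08491 g BOD₅·(g VSS·d)⁻¹.

F/M ≈ 0.0849 d⁻¹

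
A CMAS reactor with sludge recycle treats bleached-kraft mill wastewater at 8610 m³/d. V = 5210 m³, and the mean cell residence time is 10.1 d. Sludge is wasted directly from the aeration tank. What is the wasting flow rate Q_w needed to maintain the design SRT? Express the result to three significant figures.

Q_w ≈ 516 m³/d

Wasting from the aeration tank: Q_w = V / θ_c = 5210 / 10.1 = 515.8 m³/d.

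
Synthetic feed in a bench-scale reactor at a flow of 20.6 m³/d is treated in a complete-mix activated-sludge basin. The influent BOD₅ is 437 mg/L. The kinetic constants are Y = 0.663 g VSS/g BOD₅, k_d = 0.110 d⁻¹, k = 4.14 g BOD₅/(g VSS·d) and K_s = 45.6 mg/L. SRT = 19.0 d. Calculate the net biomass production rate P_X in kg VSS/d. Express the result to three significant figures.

Effluent substrate depends only on kinetics and SRT: S = K_s(1 + k_d θ_c) / [θ_c(Yk − k_d) − 1] = 45.6 × (1 + 0.110 × 19.0) / [19.0 × (0.663 × 4.14 − 0.110) − 1] = 140.9 / 49.06 = 2.872 mg/L.
Observed yield with endogenous decay: Y_obs = Y / (1 + k_d·θ_c) = 0.663 / (1 + 0.110 × 19.0) = 0.663 / 3.090 = 0.2146 g VSS/g BOD₅.
Q·(S₀ − S) = 20.6 × (437 − 2.87) × 10⁻³ = 8.943 kg/d removed.
P_X = Y_obs · Q(S₀ − S) = 0.2146 × 8.943 = 1.919 kg VSS/d.

P_X ≈ 1.92 kg VSS/d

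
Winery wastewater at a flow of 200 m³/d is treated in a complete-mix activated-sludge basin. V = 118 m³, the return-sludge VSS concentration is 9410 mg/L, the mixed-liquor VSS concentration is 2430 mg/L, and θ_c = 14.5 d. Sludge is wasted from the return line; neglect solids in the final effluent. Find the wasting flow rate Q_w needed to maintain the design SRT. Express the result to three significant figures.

θ_c = V·X/(Q_w·X_r) when wasting from the recycle, so Q_w = V·X/(θ_c·X_r) = 118.0 × 2430 / (14.5 × 9410) = 2.102 m³/d.

Q_w ≈ 2.10 m³/d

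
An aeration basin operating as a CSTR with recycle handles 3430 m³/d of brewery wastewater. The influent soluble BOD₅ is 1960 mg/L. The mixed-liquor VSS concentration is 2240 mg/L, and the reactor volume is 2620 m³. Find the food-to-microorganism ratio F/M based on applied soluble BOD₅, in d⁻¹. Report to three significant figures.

F/M = applied load / biomass = Q·S₀/(V·X) = 3430 × 1960 / (2620 × 2240) = 1.146 d⁻¹.

F/M ≈ 1.15 d⁻¹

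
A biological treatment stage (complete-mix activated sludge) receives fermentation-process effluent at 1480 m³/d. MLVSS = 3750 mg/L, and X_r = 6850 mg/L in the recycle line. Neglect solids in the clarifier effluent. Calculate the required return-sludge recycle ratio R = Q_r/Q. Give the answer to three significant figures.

R ≈ 1.21

R = Q_r/Q = X/(X_r − X) = 3750 / (6850 − 3750) = 1.210.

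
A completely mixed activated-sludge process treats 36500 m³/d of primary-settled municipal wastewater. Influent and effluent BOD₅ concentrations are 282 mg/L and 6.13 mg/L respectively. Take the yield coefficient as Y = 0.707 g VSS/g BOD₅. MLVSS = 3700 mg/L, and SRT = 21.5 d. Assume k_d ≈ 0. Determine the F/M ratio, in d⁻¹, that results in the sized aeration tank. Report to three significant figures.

V·X = Y·Q·ΔS·θ_c gives V = 0.707 × 36500 × (282 − 6.13) × 21.5 / 3700 = 41367 m³.
Food-to-microorganism ratio F/M = Q S₀ / (V X) = 36500 × 282 / (41367 × 3700) = 0.06725 d⁻¹.

F/M ≈ 0.0672 d⁻¹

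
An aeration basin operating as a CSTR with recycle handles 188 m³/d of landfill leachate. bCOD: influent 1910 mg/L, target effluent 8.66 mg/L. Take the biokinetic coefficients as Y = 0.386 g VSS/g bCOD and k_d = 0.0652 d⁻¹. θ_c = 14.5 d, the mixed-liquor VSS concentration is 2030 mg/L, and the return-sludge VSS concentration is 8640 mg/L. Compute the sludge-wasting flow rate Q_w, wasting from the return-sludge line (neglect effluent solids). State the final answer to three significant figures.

Q_w ≈ 8.21 m³/d

Rearranging the biomass balance for a CMAS with decay, V = Y·Q·ΔS·θ_c / [X·(1+k_d θ_c)] = 0.386 × 188 × (1910 − 8.66) × 14.5 / [2030 × (1 + 0.0652 × 14.5)] = 2×10^6 / 3949 = 506.6 m³.
θ_c = V·X/(Q_w·X_r) when wasting from the recycle, so Q_w = V·X/(θ_c·X_r) = 506.6 × 2030 / (14.5 × 8640) = 8.209 m³/d.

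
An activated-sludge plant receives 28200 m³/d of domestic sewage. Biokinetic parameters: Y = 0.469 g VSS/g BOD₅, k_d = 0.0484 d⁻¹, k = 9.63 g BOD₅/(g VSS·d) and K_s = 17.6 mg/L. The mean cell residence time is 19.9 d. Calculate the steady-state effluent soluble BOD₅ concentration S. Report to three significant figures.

From the Monod/SRT balance for a CMAS, S = K_s·(1+k_d θ_c)/[θ_c·(Y k − k_d) − 1] = 17.6 × (1 + 0.0484 × 19.9) / [19.9 × (0.469 × 9.63 − 0.0484) − 1] = 34.55 / 87.91 = 0.3930 mg/L.

S ≈ 0.393 mg/L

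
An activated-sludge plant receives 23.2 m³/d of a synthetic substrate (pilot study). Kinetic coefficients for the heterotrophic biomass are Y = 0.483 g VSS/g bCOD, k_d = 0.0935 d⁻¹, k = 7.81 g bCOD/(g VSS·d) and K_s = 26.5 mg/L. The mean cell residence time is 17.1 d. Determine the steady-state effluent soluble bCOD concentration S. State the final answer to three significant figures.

Effluent substrate depends only on kinetics and SRT: S = K_s(1 + k_d θ_c) / [θ_c(Yk − k_d) − 1] = 26.5 × (1 + 0.0935 × 17.1) / [17.1 × (0.483 × 7.81 − 0.0935) − 1] = 68.87 / 61.91 = 1.112 mg/L.

S ≈ 1.11 mg/L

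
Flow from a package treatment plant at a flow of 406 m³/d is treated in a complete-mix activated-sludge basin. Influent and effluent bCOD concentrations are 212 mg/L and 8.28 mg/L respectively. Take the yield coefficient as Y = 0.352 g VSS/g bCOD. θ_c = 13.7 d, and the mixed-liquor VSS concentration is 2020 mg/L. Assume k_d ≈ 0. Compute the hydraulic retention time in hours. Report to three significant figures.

With k_d = 0 the design equation reduces to V = Y Q (S₀−S) θ_c / X = 0.352 × 406 × (212 − 8.28) × 13.7 / 2020 = 197.5 m³.
HRT = V/Q = 197.5 m³ / 406 m³·d⁻¹ = 0.4863 d × 24 = 11.67 h.

τ ≈ 11.7 h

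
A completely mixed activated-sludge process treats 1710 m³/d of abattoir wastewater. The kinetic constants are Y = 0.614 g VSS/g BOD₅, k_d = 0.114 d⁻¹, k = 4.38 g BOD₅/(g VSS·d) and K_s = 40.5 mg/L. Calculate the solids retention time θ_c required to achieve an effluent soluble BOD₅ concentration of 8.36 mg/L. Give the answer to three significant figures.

θ_c ≈ 2.89 d

Specific growth rate at S = 8.36 mg/L: μ = YkS/(K_s+S) = 0.614·4.38·8.36/(40.5+8.36) = 0.4601 d⁻¹.
1/θ_c = 0.4601 − 0.114 = 0.3461 d⁻¹, so θ_c = 2.889 d.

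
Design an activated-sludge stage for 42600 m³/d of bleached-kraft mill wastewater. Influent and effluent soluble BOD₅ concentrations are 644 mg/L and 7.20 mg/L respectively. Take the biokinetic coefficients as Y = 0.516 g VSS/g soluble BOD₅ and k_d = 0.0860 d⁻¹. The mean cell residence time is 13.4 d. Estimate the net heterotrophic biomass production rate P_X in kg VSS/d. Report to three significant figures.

Observed yield with endogenous decay: Y_obs = Y / (1 + k_d·θ_c) = 0.516 / (1 + 0.0860 × 13.4) = 0.516 / 2.152 = 0.2397 g VSS/g soluble BOD₅.
Q·(S₀ − S) = 42600 × (644 − 7.20) × 10⁻³ = 27128 kg/d removed.
Biomass produced: P_X = Y_obs·Q·ΔS = 0.2397 × 27128 ≈ 6503 kg VSS/d.

P_X ≈ 6500 kg VSS/d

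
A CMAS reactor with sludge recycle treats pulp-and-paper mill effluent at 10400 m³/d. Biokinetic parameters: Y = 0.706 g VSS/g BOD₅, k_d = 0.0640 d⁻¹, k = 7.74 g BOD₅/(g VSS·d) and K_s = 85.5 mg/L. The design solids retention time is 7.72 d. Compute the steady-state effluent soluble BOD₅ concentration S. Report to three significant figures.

Effluent substrate depends only on kinetics and SRT: S = K_s(1 + k_d θ_c) / [θ_c(Yk − k_d) − 1] = 85.5 × (1 + 0.0640 × 7.72) / [7.72 × (0.706 × 7.74 − 0.0640) − 1] = 127.7 / 40.69 = 3.139 mg/L.

S ≈ 3.14 mg/L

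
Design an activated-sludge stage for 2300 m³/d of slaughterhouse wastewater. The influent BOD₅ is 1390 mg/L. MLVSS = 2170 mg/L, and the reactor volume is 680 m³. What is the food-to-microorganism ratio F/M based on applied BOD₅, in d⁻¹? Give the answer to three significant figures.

F/M ≈ 2.17 d⁻¹

F/M = Q·S₀ / (V·X) = 2300 × 1390 / (680.0 × 2170) = 2.167 g BOD₅·(g VSS·d)⁻¹.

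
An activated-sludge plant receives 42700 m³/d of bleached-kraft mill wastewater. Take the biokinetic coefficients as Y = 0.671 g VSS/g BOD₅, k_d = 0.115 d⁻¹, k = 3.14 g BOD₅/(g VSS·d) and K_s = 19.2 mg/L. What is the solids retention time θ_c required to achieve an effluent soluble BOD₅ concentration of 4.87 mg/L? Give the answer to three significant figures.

From 1/θ_c = Y·k·S/(K_s + S) − k_d: Y·k·S/(K_s+S) = 0.671 × 3.14 × 4.87 / (19.2 + 4.87) = 0.4263 d⁻¹.
Then 1/θ_c = μ − k_d = 0.4263 − 0.115 = 0.3113 d⁻¹, giving θ_c = 3.212 d.

θ_c ≈ 3.21 d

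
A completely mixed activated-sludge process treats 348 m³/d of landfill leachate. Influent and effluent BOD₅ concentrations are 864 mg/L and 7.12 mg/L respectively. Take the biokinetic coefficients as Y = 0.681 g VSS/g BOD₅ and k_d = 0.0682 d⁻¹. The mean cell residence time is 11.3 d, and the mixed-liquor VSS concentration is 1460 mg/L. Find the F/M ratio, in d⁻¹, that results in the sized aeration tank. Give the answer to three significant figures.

F/M ≈ 0.232 d⁻¹

Rearranging the biomass balance for a CMAS with decay, V = Y·Q·ΔS·θ_c / [X·(1+k_d θ_c)] = 0.681 × 348 × (864 − 7.12) × 11.3 / [1460 × (1 + 0.0682 × 11.3)] = 2.29×10^6 / 2585 = 887.6 m³.
F/M = Q·S₀ / (V·X) = 348 × 864 / (887.6 × 1460) = 0.2320 g BOD₅·(g VSS·d)⁻¹.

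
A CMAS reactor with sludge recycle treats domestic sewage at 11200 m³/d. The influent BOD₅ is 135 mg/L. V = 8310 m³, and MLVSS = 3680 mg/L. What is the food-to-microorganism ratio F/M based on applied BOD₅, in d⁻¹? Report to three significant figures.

F/M = Q·S₀ / (V·X) = 11200 × 135 / (8310 × 3680) = 0.04944 g BOD₅·(g VSS·d)⁻¹.

F/M ≈ 0.0494 d⁻¹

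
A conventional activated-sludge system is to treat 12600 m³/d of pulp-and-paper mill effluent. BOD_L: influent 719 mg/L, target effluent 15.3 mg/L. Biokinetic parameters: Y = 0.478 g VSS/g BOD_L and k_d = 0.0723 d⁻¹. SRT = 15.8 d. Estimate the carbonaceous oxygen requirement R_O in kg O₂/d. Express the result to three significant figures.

Y_obs = Y / (1 + k_d θ_c) = 0.478 / (1 + 0.0723 × 15.8) = 0.478 / 2.142 = 0.2231.
ΔS = 719 − 15.3 = 703.7 mg/L, so the substrate removal rate is 12600 × 703.7/1000 = 8867 kg BOD_L/d.
P_X = Y_obs·Q·(S₀ − S) = 0.2231 × 8867 = 1978 kg VSS/d.
R_O = Q·(S₀ − S) − 1.42·P_X = 8867 − 1.42 × 1978 = 6057 kg O₂/d.

R_O ≈ 6060 kg O₂/d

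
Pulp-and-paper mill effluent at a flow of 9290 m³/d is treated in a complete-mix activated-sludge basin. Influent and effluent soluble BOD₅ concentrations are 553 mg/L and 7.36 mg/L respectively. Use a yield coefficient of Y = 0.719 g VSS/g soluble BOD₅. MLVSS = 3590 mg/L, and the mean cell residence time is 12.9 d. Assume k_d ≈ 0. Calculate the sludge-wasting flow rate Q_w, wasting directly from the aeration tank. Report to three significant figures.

Q_w ≈ 1020 m³/d

Biomass mass balance (decay neglected): V·X = Y·Q·(S₀ − S)·θ_c, so V = 0.719 × 9290 × (553 − 7.36) × 12.9 / 3590 = 13096 m³.
With mixed-liquor wasting, θ_c = V/Q_w, so Q_w = V/θ_c = 13096/12.9 = 1015 m³/d.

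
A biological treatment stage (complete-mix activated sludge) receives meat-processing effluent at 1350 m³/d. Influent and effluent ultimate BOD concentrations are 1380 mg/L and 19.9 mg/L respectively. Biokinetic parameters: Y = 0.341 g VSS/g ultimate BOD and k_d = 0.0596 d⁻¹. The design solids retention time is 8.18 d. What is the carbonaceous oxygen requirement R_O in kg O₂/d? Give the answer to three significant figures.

Y_obs = Y / (1 + k_d θ_c) = 0.341 / (1 + 0.0596 × 8.18) = 0.341 / 1.488 = 0.2292.
Mass of ultimate BOD removed per day: Q(S₀ − S) = 1350 × 1360 g/m³ = 1836 kg/d.
Net sludge production P_X = 0.2292 × 1836 = 420.9 kg VSS/d.
R_O = Q·ΔS − 1.42 P_X = 1836 − 597.7 = 1238 kg O₂/d.

R_O ≈ 1240 kg O₂/d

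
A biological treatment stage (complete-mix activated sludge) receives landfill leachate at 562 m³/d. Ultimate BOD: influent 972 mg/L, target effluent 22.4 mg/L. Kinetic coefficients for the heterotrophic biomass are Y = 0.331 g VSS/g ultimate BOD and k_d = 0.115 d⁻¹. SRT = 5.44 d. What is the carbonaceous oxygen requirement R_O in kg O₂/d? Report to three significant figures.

The observed yield is Y_obs = Y/(1 + k_d·θ_c) = 0.331 / (1 + 0.115 × 5.44) = 0.331 / 1.626 = 0.2036 g VSS per g ultimate BOD removed.
ΔS = 972 − 22.4 = 949.6 mg/L, so the substrate removal rate is 562 × 949.6/1000 = 533.7 kg ultimate BOD/d.
Biomass synthesised: P_X = Y_obs × 533.7 = 108.7 kg VSS/d.
Carbonaceous O₂ demand = substrate oxidised − cell-mass equivalent = 533.7 − 1.42 × 108.7 = 379.4 kg O₂/d.

R_O ≈ 379 kg O₂/d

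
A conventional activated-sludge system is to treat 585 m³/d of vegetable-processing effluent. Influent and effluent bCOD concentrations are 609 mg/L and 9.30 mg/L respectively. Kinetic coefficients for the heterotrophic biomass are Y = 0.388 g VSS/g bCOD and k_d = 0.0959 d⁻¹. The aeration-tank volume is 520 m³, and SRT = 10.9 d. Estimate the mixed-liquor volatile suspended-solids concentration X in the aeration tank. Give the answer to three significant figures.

Solving the biomass balance for X: X = Y Q (S₀−S) θ_c / [V (1+k_d θ_c)] = 0.388 × 585 × (609 − 9.30) × 10.9 / [520 × (1 + 0.0959 × 10.9)] = 1395 mg/L.

X ≈ 1400 mg/L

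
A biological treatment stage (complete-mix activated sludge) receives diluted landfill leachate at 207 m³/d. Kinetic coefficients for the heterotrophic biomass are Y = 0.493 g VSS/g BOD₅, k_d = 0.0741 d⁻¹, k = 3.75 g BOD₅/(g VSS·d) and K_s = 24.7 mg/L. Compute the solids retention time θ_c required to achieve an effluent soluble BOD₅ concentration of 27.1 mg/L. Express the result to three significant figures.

θ_c ≈ 1.12 d

Specific growth rate at S = 27.1 mg/L: μ = YkS/(K_s+S) = 0.493·3.75·27.1/(24.7+27.1) = 0.9672 d⁻¹.
θ_c = 1/(μ − k_d) = 1/(0.9672 − 0.0741) = 1/0.8931 = 1.120 d.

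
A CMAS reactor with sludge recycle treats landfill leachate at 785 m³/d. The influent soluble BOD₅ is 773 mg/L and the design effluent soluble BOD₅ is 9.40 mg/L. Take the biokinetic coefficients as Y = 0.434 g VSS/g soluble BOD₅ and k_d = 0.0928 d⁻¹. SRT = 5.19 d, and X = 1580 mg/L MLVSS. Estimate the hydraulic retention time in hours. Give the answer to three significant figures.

From the SRT design equation V = Y Q (S₀−S) θ_c / [X (1 + k_d θ_c)] = 0.434 × 785 × (773 − 9.40) × 5.19 / [1580 × (1 + 0.0928 × 5.19)] = 1.35×10^6 / 2341 = 576.8 m³.
HRT = V/Q = 576.8 m³ / 785 m³·d⁻¹ = 0.7347 d × 24 = 17.63 h.

τ ≈ 17.6 h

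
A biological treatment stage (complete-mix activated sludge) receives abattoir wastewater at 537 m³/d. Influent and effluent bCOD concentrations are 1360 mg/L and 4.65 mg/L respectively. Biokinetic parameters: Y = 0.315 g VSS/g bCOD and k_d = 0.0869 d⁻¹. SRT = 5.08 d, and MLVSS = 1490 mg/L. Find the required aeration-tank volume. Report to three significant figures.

V ≈ 542 m³

Steady-state biomass mass balance: V·X·(1 + k_d·θ_c) = Y·Q·(S₀ − S)·θ_c, so V = 0.315 × 537 × (1360 − 4.65) × 5.08 / [1490 × (1 + 0.0869 × 5.08)] = 1.16×10^6 / 2148 = 542.3 m³.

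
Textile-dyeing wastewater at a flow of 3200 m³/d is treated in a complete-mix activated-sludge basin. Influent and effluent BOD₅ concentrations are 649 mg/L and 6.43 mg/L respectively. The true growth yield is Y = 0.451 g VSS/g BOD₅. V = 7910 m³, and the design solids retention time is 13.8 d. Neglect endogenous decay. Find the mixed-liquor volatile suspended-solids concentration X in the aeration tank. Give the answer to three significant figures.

X ≈ 1620 mg/L

X = Y·Q·ΔS·θ_c / V = 0.451 × 3200 × (649 − 6.43) × 13.8 / 7910 = 1618 mg/L.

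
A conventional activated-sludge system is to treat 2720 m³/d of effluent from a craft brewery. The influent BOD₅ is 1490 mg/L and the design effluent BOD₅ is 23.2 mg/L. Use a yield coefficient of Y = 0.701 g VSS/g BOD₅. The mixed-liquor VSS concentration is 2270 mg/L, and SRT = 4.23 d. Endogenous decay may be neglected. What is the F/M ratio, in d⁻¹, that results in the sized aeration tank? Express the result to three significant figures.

With k_d = 0 the design equation reduces to V = Y Q (S₀−S) θ_c / X = 0.701 × 2720 × (1490 − 23.2) × 4.23 / 2270 = 5212 m³.
Food-to-microorganism ratio F/M = Q S₀ / (V X) = 2720 × 1490 / (5212 × 2270) = 0.3426 d⁻¹.

F/M ≈ 0.343 d⁻¹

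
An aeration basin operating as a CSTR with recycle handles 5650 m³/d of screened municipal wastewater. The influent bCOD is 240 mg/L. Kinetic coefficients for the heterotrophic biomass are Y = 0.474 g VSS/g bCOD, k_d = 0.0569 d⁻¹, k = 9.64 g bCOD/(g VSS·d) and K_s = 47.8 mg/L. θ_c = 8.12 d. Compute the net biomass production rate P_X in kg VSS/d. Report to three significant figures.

P_X ≈ 436 kg VSS/d

Effluent substrate depends only on kinetics and SRT: S = K_s(1 + k_d θ_c) / [θ_c(Yk − k_d) − 1] = 47.8 × (1 + 0.0569 × 8.12) / [8.12 × (0.474 × 9.64 − 0.0569) − 1] = 69.88 / 35.64 = 1.961 mg/L.
Observed yield with endogenous decay: Y_obs = Y / (1 + k_d·θ_c) = 0.474 / (1 + 0.0569 × 8.12) = 0.474 / 1.462 = 0.3242 g VSS/g bCOD.
ΔS = 240 − 1.96 = 238.0 mg/L, so the substrate removal rate is 5650 × 238.0/1000 = 1345 kg bCOD/d.
Net biomass production P_X = Y_obs × Q·(S₀ − S) = 0.3242 × 1345 = 436.0 kg VSS/d.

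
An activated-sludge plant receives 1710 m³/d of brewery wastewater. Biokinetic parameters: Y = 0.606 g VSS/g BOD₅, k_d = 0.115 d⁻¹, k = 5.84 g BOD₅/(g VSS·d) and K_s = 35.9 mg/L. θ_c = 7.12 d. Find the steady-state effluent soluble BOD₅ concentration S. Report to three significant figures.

Effluent substrate depends only on kinetics and SRT: S = K_s(1 + k_d θ_c) / [θ_c(Yk − k_d) − 1] = 35.9 × (1 + 0.115 × 7.12) / [7.12 × (0.606 × 5.84 − 0.115) − 1] = 65.29 / 23.38 = 2.793 mg/L.

S ≈ 2.79 mg/L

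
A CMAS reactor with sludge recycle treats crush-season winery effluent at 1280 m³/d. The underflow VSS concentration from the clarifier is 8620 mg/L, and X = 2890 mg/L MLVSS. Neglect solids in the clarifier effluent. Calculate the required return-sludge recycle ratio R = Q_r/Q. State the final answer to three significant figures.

R ≈ 0.504

R = Q_r/Q = X/(X_r − X) = 2890 / (8620 − 2890) = 0.5044.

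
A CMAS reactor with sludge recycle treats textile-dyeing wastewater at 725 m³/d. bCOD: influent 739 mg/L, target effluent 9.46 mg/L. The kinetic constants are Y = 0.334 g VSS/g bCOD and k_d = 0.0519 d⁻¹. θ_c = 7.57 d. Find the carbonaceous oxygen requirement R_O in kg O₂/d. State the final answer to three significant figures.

R_O ≈ 349 kg O₂/d

Y_obs = Y / (1 + k_d θ_c) = 0.334 / (1 + 0.0519 × 7.57) = 0.334 / 1.393 = 0.2398.
Mass of bCOD removed per day: Q(S₀ − S) = 725 × 729.5 g/m³ = 528.9 kg/d.
P_X = Y_obs·Q·(S₀ − S) = 0.2398 × 528.9 = 126.8 kg VSS/d.
R_O = Q·(S₀ − S) − 1.42·P_X = 528.9 − 1.42 × 126.8 = 348.8 kg O₂/d.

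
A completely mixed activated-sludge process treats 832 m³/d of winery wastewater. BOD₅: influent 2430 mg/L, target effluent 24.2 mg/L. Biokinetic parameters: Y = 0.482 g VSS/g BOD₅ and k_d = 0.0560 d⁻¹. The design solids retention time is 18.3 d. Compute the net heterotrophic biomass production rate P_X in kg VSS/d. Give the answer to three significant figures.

Observed yield with endogenous decay: Y_obs = Y / (1 + k_d·θ_c) = 0.482 / (1 + 0.0560 × 18.3) = 0.482 / 2.025 = 0.2380 g VSS/g BOD₅.
Mass of BOD₅ removed per day: Q(S₀ − S) = 832 × 2406 g/m³ = 2002 kg/d.
Biomass produced: P_X = Y_obs·Q·ΔS = 0.2380 × 2002 ≈ 476.5 kg VSS/d.

P_X ≈ 476 kg VSS/d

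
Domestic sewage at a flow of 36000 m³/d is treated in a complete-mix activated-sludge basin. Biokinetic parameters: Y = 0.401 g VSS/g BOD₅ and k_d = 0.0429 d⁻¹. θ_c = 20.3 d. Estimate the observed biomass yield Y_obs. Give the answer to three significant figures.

Y_obs ≈ 0.214 g VSS/g BOD₅

The observed yield is Y_obs = Y/(1 + k_d·θ_c) = 0.401 / (1 + 0.0429 × 20.3) = 0.401 / 1.871 = 0.2143 g VSS per g BOD₅ removed.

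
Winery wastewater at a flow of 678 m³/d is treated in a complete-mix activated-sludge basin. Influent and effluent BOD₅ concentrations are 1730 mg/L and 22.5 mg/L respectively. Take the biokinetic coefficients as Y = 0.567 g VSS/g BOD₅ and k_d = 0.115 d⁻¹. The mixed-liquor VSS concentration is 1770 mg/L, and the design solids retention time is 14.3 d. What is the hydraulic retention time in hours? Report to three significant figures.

Steady-state biomass mass balance: V·X·(1 + k_d·θ_c) = Y·Q·(S₀ − S)·θ_c, so V = 0.567 × 678 × (1730 − 22.5) × 14.3 / [1770 × (1 + 0.115 × 14.3)] = 9.39×10^6 / 4681 = 2005 m³.
τ = V/Q = 2005/678 = 2.958 d, or 70.99 h.

τ ≈ 71.0 h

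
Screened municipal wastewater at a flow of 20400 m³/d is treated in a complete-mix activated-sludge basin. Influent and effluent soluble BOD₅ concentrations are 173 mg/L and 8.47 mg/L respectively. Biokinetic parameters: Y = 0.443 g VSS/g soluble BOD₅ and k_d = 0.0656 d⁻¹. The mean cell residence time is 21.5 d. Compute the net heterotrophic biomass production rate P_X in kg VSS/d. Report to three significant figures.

P_X ≈ 617 kg VSS/d

The observed yield is Y_obs = Y/(1 + k_d·θ_c) = 0.443 / (1 + 0.0656 × 21.5) = 0.443 / 2.410 = 0.1838 g VSS per g soluble BOD₅ removed.
ΔS = 173 − 8.47 = 164.5 mg/L, so the substrate removal rate is 20400 × 164.5/1000 = 3356 kg soluble BOD₅/d.
Biomass produced: P_X = Y_obs·Q·ΔS = 0.1838 × 3356 ≈ 616.9 kg VSS/d.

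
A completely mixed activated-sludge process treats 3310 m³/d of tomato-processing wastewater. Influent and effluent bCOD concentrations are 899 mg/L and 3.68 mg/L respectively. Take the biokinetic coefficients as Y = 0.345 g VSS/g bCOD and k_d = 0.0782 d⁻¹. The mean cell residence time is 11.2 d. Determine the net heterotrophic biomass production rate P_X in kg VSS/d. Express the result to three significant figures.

P_X ≈ 545 kg VSS/d

Y_obs = Y / (1 + k_d θ_c) = 0.345 / (1 + 0.0782 × 11.2) = 0.345 / 1.876 = 0.1839.
Substrate removed = Q·(S₀ − S) = 3310 m³/d × (899 − 3.68) g/m³ = 2.96×10^6 g/d = 2964 kg/d.
So the net sludge growth is P_X = 0.1839 × 2964 = 545.0 kg VSS/d.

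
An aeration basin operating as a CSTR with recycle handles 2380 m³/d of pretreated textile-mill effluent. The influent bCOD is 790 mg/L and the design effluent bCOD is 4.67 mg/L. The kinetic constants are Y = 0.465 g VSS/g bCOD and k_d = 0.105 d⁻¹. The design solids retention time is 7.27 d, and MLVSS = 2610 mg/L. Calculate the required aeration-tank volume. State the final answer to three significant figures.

V ≈ 1370 m³

Steady-state biomass mass balance: V·X·(1 + k_d·θ_c) = Y·Q·(S₀ − S)·θ_c, so V = 0.465 × 2380 × (790 − 4.67) × 7.27 / [2610 × (1 + 0.105 × 7.27)] = 6.32×10^6 / 4602 = 1373 m³.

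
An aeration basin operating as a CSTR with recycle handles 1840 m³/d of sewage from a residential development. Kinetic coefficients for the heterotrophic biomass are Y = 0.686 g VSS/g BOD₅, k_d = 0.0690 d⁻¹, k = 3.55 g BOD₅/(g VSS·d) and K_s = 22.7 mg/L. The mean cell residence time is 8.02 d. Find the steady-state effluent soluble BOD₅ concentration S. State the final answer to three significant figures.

For a completely mixed reactor with recycle the Lawrence–McCarty relation gives S = K_s·(1 + k_d·θ_c) / [θ_c·(Y·k − k_d) − 1] = 22.7 × (1 + 0.0690 × 8.02) / [8.02 × (0.686 × 3.55 − 0.0690) − 1] = 35.26 / 17.98 = 1.961 mg/L.

S ≈ 1.96 mg/L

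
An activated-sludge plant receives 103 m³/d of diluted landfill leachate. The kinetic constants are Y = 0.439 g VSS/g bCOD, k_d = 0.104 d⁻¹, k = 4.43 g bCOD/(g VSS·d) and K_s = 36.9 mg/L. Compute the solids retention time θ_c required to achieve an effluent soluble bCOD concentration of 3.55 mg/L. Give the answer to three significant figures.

θ_c ≈ 15.0 d

At the target effluent, Y k S/(K_s+S) = 0.439×4.43×3.55/40.45 = 0.1707 d⁻¹.
1/θ_c = 0.1707 − 0.104 = 0.06668 d⁻¹, so θ_c = 15.00 d.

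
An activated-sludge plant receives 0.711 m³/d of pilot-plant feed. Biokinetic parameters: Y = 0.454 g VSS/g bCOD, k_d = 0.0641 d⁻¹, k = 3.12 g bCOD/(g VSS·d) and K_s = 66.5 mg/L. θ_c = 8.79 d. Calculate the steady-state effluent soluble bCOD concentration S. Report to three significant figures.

From the Monod/SRT balance for a CMAS, S = K_s·(1+k_d θ_c)/[θ_c·(Y k − k_d) − 1] = 66.5 × (1 + 0.0641 × 8.79) / [8.79 × (0.454 × 3.12 − 0.0641) − 1] = 104.0 / 10.89 = 9.549 mg/L.

S ≈ 9.55 mg/L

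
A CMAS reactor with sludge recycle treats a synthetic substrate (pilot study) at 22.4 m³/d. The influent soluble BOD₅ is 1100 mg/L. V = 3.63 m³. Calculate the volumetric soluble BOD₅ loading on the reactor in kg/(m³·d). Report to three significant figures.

L_v = Q S₀ / V = 22.4 × 1100 × 10⁻³ / 3.630 = 6.788 kg/(m³·d).

L_v ≈ 6.79 kg soluble BOD₅/(m³·d)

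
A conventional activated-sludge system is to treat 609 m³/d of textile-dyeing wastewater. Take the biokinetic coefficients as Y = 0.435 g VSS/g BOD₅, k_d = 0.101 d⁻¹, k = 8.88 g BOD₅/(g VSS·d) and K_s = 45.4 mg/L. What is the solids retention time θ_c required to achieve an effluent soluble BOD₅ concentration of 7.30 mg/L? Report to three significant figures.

At the target effluent, Y k S/(K_s+S) = 0.435×8.88×7.30/52.70 = 0.5351 d⁻¹.
θ_c = 1/(μ − k_d) = 1/(0.5351 − 0.101) = 1/0.4341 = 2.304 d.

θ_c ≈ 2.30 d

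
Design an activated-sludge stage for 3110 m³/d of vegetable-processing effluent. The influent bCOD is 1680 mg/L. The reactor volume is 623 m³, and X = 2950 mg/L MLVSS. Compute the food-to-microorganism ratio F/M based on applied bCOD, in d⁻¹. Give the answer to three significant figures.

Food-to-microorganism ratio F/M = Q S₀ / (V X) = 3110 × 1680 / (623.0 × 2950) = 2.843 d⁻¹.

F/M ≈ 2.84 d⁻¹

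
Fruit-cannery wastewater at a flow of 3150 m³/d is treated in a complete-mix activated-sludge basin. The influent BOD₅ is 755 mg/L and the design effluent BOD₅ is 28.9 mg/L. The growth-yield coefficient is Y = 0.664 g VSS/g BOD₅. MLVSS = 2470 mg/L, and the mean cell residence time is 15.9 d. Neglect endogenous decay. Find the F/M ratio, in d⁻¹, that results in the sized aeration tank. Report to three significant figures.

F/M ≈ 0.0985 d⁻¹

With k_d = 0 the design equation reduces to V = Y Q (S₀−S) θ_c / X = 0.664 × 3150 × (755 − 28.9) × 15.9 / 2470 = 9776 m³.
F/M = applied load / biomass = Q·S₀/(V·X) = 3150 × 755 / (9776 × 2470) = 0.09849 d⁻¹.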